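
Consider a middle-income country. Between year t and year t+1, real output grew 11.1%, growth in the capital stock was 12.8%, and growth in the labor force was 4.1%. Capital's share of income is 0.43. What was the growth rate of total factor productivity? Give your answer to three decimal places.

3.259%

Labor's share = 1 − 0.43 = 0.57.
The capital stock: 0.43 × 12.8 = 5.504 pp.
The labor force: 0.57 × 4.1 = 2.337 pp.
TFP growth = 11.1 − 7.841 = 3.259%.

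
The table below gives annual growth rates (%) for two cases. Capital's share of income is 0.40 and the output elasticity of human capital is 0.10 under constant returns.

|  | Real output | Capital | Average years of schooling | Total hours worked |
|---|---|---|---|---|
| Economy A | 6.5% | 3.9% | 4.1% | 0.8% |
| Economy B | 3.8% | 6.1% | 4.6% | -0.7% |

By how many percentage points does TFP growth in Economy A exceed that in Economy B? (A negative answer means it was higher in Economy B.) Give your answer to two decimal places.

Labor's share = 1 − 0.4 − 0.1 = 0.5.
Economy A: TFP = 6.5 − 1.56 − 0.41 − 0.4 = 4.13%.
Economy B: TFP = 3.8 − 2.44 − 0.46 + 0.35 = 1.25%.
Difference = 4.13 − (1.25) = 2.88 pp.

2.88 percentage points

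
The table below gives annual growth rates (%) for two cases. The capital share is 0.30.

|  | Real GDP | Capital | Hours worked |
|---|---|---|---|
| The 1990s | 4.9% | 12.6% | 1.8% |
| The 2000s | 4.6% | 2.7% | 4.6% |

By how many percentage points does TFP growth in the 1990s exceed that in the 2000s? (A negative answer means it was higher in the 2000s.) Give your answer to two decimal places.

-0.71 percentage points

Labor's share = 1 − 0.3 = 0.7.
The 1990s: TFP = 4.9 − 3.78 − 1.26 = -0.14%.
The 2000s: TFP = 4.6 − 0.81 − 3.22 = 0.57%.
Difference = -0.14 − (0.57) = -0.71 pp.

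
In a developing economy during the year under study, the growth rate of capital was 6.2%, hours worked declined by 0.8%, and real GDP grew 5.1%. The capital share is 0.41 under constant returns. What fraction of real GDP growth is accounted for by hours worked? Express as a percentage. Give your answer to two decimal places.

Labor's share = 1 − 0.41 = 0.59.
Hours worked contributed 0.59 × (-0.8) = -0.472 pp.
Share of growth = -0.472 / 5.1 × 100 = -9.2549%.

-9.25%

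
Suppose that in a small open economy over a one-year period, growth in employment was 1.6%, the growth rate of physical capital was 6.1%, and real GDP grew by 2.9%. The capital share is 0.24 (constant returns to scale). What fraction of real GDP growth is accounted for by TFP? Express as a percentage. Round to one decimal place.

Labor's share = 1 − 0.24 = 0.76.
Physical capital: 0.24 × 6.1 = 1.464 pp.
Employment: 0.76 × 1.6 = 1.216 pp.
TFP growth = 2.9 − 2.68 = 0.22%.
TFP share of growth = 0.22 / 2.9 × 100 = 7.586%.

7.6%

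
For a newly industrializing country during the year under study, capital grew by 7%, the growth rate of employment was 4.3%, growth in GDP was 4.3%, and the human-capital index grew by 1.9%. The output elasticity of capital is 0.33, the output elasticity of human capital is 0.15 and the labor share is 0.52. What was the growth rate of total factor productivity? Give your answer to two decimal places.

Labor's share = 1 − 0.33 − 0.15 = 0.52.
Capital: 0.33 × 7 = 2.31 pp.
The human-capital index: 0.15 × 1.9 = 0.285 pp.
Employment: 0.52 × 4.3 = 2.236 pp.
TFP growth = 4.3 − 4.831 = -0.531%.

-0.53%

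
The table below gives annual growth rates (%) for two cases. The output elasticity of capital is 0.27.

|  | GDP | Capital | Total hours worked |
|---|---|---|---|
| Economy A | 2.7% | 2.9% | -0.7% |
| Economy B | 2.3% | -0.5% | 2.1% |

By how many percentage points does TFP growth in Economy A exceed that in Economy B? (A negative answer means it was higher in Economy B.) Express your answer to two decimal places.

Labor's share = 1 − 0.27 = 0.73.
Economy A: TFP = 2.7 − 0.783 + 0.511 = 2.428%.
Economy B: TFP = 2.3 + 0.135 − 1.533 = 0.902%.
Difference = 2.428 − (0.902) = 1.526 pp.

1.53 percentage points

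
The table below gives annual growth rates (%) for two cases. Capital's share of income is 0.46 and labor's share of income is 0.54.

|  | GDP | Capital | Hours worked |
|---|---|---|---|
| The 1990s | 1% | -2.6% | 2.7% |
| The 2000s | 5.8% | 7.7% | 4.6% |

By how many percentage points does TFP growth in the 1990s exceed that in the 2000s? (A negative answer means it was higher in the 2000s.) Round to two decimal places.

0.96 percentage points

Labor's share = 1 − 0.46 = 0.54.
The 1990s: TFP = 1 + 1.196 − 1.458 = 0.738%.
The 2000s: TFP = 5.8 − 3.542 − 2.484 = -0.226%.
Difference = 0.738 − (-0.226) = 0.964 pp.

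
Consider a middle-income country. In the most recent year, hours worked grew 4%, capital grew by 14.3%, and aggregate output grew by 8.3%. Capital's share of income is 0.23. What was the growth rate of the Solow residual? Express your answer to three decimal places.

1.931%

Labor's share = 1 − 0.23 = 0.77.
Capital: 0.23 × 14.3 = 3.289 pp.
Hours worked: 0.77 × 4 = 3.08 pp.
TFP growth = 8.3 − 6.369 = 1.931%.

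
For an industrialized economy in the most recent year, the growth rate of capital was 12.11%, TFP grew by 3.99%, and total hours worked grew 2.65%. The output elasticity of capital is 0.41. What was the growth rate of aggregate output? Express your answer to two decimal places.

Aggregate output growth was 10.52%.

Labor's share = 1 − 0.41 = 0.59.
Capital: 0.41 × 12.11 = 4.9651 pp.
Total hours worked: 0.59 × 2.65 = 1.5635 pp.
Output growth = 3.99 + 6.5286 = 10.5186%.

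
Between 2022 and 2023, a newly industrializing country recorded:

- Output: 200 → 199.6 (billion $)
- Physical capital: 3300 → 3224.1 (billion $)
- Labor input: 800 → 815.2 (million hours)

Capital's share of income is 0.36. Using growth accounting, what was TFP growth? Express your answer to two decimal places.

Output growth = (199.6 − 200) / 200 = -0.2%.
Physical capital growth = (3224.1 − 3300) / 3300 = -2.3%.
Labor input growth = (815.2 − 800) / 800 = 1.9%.
Labor's share = 1 − 0.36 = 0.64.
Physical capital: 0.36 × (-2.3) = -0.828 pp.
Labor input: 0.64 × 1.9 = 1.216 pp.
TFP growth = -0.2 − 0.388 = -0.588%.

-0.59%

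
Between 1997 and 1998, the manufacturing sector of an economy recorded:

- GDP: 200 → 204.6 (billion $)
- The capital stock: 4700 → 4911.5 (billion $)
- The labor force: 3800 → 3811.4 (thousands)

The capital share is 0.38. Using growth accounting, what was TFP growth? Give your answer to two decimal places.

0.40%

GDP growth = (204.6 − 200) / 200 = 2.3%.
The capital stock growth = (4911.5 − 4700) / 4700 = 4.5%.
The labor force growth = (3811.4 − 3800) / 3800 = 0.3%.
Labor's share = 1 − 0.38 = 0.62.
The capital stock: 0.38 × 4.5 = 1.71 pp.
The labor force: 0.62 × 0.3 = 0.186 pp.
TFP growth = 2.3 − 1.896 = 0.404%.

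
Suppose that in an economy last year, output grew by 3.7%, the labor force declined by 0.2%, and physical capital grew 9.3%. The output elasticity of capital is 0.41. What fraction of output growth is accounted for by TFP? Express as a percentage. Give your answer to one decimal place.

Labor's share = 1 − 0.41 = 0.59.
Physical capital: 0.41 × 9.3 = 3.813 pp.
The labor force: 0.59 × (-0.2) = -0.118 pp.
TFP growth = 3.7 − 3.695 = 0.005%.
TFP share of growth = 0.005 / 3.7 × 100 = 0.135%.

0.1%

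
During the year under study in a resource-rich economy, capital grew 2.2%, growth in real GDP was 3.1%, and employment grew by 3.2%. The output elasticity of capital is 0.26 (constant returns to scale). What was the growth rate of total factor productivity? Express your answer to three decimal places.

Total factor productivity growth was 0.160%.

Labor's share = 1 − 0.26 = 0.74.
Capital: 0.26 × 2.2 = 0.572 pp.
Employment: 0.74 × 3.2 = 2.368 pp.
TFP growth = 3.1 − 2.94 = 0.16%.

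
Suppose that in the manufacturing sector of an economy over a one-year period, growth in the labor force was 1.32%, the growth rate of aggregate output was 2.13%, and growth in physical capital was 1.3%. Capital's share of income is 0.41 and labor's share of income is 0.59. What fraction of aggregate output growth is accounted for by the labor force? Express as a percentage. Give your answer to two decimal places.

The labor force accounted for 36.56% of growth.

Labor's share = 1 − 0.41 = 0.59.
The labor force contributed 0.59 × 1.32 = 0.7788 pp.
Share of growth = 0.7788 / 2.13 × 100 = 36.5634%.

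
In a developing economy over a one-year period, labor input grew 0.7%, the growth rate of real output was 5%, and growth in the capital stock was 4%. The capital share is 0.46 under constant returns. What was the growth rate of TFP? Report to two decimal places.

Labor's share = 1 − 0.46 = 0.54.
The capital stock: 0.46 × 4 = 1.84 pp.
Labor input: 0.54 × 0.7 = 0.378 pp.
TFP growth = 5 − 2.218 = 2.782%.

TFP growth was 2.78%.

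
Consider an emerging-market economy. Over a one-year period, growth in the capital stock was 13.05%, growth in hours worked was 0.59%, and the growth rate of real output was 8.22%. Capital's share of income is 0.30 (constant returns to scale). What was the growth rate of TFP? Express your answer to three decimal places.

Labor's share = 1 − 0.3 = 0.7.
The capital stock: 0.3 × 13.05 = 3.915 pp.
Hours worked: 0.7 × 0.59 = 0.413 pp.
TFP growth = 8.22 − 4.328 = 3.892%.

TFP grew 3.892%.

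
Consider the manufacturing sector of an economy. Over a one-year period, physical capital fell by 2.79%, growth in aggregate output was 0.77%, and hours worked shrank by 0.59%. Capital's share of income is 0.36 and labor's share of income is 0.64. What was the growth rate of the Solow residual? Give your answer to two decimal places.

Labor's share = 1 − 0.36 = 0.64.
Physical capital: 0.36 × (-2.79) = -1.0044 pp.
Hours worked: 0.64 × (-0.59) = -0.3776 pp.
TFP growth = 0.77 + 1.382 = 2.152%.

2.15%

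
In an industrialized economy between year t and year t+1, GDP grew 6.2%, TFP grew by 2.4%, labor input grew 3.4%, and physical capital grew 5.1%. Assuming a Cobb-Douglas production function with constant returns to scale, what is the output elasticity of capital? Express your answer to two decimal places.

gY = gA + α·gK + (1−α)·gL, so gY − gA − gL = α(gK − gL).
6.2 − 2.4 − 3.4 = α × (5.1 − 3.4).
0.4 = 1.7 α, so α = 0.2353.

The output elasticity of capital is 0.24.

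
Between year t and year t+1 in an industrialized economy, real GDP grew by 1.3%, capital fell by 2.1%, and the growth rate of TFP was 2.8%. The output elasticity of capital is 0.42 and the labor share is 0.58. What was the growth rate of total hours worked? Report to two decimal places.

-1.07%

Labor's share = 1 − 0.42 = 0.58.
gY = gA + 0.42×(-2.1) + 0.58×g.
0.58×g = 1.3 − 2.8 + 0.882 = -0.618.
g = -0.618 / 0.58 = -1.0655%.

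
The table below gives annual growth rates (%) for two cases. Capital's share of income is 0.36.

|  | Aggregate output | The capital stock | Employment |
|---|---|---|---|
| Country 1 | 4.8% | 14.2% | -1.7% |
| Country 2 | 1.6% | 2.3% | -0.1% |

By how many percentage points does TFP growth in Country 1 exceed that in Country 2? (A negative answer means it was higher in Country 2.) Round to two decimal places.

-0.06 percentage points

Labor's share = 1 − 0.36 = 0.64.
Country 1: TFP = 4.8 − 5.112 + 1.088 = 0.776%.
Country 2: TFP = 1.6 − 0.828 + 0.064 = 0.836%.
Difference = 0.776 − (0.836) = -0.06 pp.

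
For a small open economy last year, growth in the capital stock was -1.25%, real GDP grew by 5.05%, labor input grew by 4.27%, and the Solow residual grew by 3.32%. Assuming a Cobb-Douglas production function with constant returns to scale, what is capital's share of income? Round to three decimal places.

Capital's share of income is 0.460.

gY = gA + α·gK + (1−α)·gL, so gY − gA − gL = α(gK − gL).
5.05 − 3.32 − 4.27 = α × (-1.25 − 4.27).
-2.54 = -5.52 α, so α = 0.46014.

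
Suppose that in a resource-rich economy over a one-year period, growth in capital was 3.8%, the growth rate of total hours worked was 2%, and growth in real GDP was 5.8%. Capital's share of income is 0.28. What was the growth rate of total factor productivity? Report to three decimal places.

Labor's share = 1 − 0.28 = 0.72.
Capital: 0.28 × 3.8 = 1.064 pp.
Total hours worked: 0.72 × 2 = 1.44 pp.
TFP growth = 5.8 − 2.504 = 3.296%.

3.296%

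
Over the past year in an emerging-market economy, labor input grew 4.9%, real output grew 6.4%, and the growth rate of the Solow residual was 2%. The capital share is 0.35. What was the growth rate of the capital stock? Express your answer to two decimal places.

Labor's share = 1 − 0.35 = 0.65.
gY = gA + 0.65×4.9 + 0.35×g.
0.35×g = 6.4 − 2 − 3.185 = 1.215.
g = 1.215 / 0.35 = 3.4714%.

The capital stock growth was 3.47%.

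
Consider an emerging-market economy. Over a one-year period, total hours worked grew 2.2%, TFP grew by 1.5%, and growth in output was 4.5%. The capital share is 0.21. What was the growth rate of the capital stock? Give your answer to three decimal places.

The capital stock growth was 6.010%.

Labor's share = 1 − 0.21 = 0.79.
gY = gA + 0.79×2.2 + 0.21×g.
0.21×g = 4.5 − 1.5 − 1.738 = 1.262.
g = 1.262 / 0.21 = 6.00952%.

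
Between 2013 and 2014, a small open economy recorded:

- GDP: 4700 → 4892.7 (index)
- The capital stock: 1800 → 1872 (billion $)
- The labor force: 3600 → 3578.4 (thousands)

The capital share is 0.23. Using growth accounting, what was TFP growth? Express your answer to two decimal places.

GDP growth = (4892.7 − 4700) / 4700 = 4.1%.
The capital stock growth = (1872 − 1800) / 1800 = 4%.
The labor force growth = (3578.4 − 3600) / 3600 = -0.6%.
Labor's share = 1 − 0.23 = 0.77.
The capital stock: 0.23 × 4 = 0.92 pp.
The labor force: 0.77 × (-0.6) = -0.462 pp.
TFP growth = 4.1 − 0.458 = 3.642%.

TFP grew 3.64%.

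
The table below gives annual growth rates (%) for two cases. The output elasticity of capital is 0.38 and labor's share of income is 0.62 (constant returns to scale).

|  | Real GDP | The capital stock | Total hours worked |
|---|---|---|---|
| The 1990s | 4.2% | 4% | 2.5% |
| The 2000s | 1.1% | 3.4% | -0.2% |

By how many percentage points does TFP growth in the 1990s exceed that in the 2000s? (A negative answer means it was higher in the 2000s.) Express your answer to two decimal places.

1.20 percentage points

Labor's share = 1 − 0.38 = 0.62.
The 1990s: TFP = 4.2 − 1.52 − 1.55 = 1.13%.
The 2000s: TFP = 1.1 − 1.292 + 0.124 = -0.068%.
Difference = 1.13 − (-0.068) = 1.198 pp.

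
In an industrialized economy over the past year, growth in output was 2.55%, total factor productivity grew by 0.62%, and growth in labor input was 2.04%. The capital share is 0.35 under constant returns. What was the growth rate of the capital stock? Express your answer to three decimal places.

The capital stock growth was 1.726%.

Labor's share = 1 − 0.35 = 0.65.
gY = gA + 0.65×2.04 + 0.35×g.
0.35×g = 2.55 − 0.62 − 1.326 = 0.604.
g = 0.604 / 0.35 = 1.72571%.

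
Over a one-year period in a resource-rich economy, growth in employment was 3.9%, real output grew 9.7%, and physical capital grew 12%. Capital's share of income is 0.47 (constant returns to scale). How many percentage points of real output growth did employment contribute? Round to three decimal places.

2.067 percentage points

Labor's share = 1 − 0.47 = 0.53.
Contribution = share × growth = 0.53 × 3.9 = 2.067 pp.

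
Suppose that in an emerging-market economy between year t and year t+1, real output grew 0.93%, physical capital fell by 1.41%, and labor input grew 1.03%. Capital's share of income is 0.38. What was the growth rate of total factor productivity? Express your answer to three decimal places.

0.827%

Labor's share = 1 − 0.38 = 0.62.
Physical capital: 0.38 × (-1.41) = -0.5358 pp.
Labor input: 0.62 × 1.03 = 0.6386 pp.
TFP growth = 0.93 − 0.1028 = 0.8272%.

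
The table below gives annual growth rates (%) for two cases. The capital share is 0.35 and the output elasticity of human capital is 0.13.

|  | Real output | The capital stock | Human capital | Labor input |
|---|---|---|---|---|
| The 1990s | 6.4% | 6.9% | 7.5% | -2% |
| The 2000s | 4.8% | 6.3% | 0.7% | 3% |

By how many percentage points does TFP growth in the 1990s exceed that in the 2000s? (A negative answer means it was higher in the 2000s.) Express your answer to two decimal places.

Labor's share = 1 − 0.35 − 0.13 = 0.52.
The 1990s: TFP = 6.4 − 2.415 − 0.975 + 1.04 = 4.05%.
The 2000s: TFP = 4.8 − 2.205 − 0.091 − 1.56 = 0.944%.
Difference = 4.05 − (0.944) = 3.106 pp.

3.11 percentage points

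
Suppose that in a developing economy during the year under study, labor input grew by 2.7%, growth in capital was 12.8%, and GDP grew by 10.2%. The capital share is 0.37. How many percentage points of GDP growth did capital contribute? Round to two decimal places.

Contribution = share × growth = 0.37 × 12.8 = 4.736 pp.

4.74 percentage points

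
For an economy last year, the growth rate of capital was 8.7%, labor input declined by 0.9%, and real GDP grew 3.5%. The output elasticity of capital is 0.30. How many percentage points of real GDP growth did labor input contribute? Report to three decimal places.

-0.630

Labor's share = 1 − 0.3 = 0.7.
Contribution = share × growth = 0.7 × (-0.9) = -0.63 pp.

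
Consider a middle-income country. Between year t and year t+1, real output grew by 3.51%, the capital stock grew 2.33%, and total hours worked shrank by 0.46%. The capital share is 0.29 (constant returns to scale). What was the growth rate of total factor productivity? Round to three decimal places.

3.161%

Labor's share = 1 − 0.29 = 0.71.
The capital stock: 0.29 × 2.33 = 0.6757 pp.
Total hours worked: 0.71 × (-0.46) = -0.3266 pp.
TFP growth = 3.51 − 0.3491 = 3.1609%.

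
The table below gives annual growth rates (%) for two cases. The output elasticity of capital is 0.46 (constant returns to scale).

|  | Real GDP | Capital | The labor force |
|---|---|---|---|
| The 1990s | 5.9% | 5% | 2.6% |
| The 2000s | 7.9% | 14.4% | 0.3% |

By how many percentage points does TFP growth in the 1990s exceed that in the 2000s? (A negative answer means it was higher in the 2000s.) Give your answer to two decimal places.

1.08 percentage points

Labor's share = 1 − 0.46 = 0.54.
The 1990s: TFP = 5.9 − 2.3 − 1.404 = 2.196%.
The 2000s: TFP = 7.9 − 6.624 − 0.162 = 1.114%.
Difference = 2.196 − (1.114) = 1.082 pp.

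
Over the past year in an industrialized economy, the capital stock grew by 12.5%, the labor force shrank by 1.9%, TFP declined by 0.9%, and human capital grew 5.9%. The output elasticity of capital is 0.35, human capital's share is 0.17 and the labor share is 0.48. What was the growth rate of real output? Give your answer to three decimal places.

Real output growth was 3.566%.

Labor's share = 1 − 0.35 − 0.17 = 0.48.
The capital stock: 0.35 × 12.5 = 4.375 pp.
Human capital: 0.17 × 5.9 = 1.003 pp.
The labor force: 0.48 × (-1.9) = -0.912 pp.
Output growth = -0.9 + 4.466 = 3.566%.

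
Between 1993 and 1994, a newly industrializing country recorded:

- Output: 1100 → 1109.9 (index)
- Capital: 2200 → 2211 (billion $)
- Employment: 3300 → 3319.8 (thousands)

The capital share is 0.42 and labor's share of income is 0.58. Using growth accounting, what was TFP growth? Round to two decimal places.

Output growth = (1109.9 − 1100) / 1100 = 0.9%.
Capital growth = (2211 − 2200) / 2200 = 0.5%.
Employment growth = (3319.8 − 3300) / 3300 = 0.6%.
Labor's share = 1 − 0.42 = 0.58.
Capital: 0.42 × 0.5 = 0.21 pp.
Employment: 0.58 × 0.6 = 0.348 pp.
TFP growth = 0.9 − 0.558 = 0.342%.

0.34%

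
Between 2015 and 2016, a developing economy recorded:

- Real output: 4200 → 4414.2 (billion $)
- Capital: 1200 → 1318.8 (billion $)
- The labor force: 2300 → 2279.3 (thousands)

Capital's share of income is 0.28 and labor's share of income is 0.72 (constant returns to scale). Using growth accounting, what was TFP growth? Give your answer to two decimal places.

Real output growth = (4414.2 − 4200) / 4200 = 5.1%.
Capital growth = (1318.8 − 1200) / 1200 = 9.9%.
The labor force growth = (2279.3 − 2300) / 2300 = -0.9%.
Labor's share = 1 − 0.28 = 0.72.
Capital: 0.28 × 9.9 = 2.772 pp.
The labor force: 0.72 × (-0.9) = -0.648 pp.
TFP growth = 5.1 − 2.124 = 2.976%.

TFP grew 2.98%.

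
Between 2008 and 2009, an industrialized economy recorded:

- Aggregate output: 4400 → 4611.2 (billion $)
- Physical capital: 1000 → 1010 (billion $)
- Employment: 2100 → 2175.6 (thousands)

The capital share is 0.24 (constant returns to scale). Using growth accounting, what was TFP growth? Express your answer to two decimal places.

Aggregate output growth = (4611.2 − 4400) / 4400 = 4.8%.
Physical capital growth = (1010 − 1000) / 1000 = 1%.
Employment growth = (2175.6 − 2100) / 2100 = 3.6%.
Labor's share = 1 − 0.24 = 0.76.
Physical capital: 0.24 × 1 = 0.24 pp.
Employment: 0.76 × 3.6 = 2.736 pp.
TFP growth = 4.8 − 2.976 = 1.824%.

TFP growth was 1.82%.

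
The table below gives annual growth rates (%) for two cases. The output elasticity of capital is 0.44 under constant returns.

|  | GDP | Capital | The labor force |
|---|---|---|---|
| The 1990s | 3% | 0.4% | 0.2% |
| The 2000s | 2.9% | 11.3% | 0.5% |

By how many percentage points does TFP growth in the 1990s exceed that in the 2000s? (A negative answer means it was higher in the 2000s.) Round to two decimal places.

Labor's share = 1 − 0.44 = 0.56.
The 1990s: TFP = 3 − 0.176 − 0.112 = 2.712%.
The 2000s: TFP = 2.9 − 4.972 − 0.28 = -2.352%.
Difference = 2.712 − (-2.352) = 5.064 pp.

5.06 percentage points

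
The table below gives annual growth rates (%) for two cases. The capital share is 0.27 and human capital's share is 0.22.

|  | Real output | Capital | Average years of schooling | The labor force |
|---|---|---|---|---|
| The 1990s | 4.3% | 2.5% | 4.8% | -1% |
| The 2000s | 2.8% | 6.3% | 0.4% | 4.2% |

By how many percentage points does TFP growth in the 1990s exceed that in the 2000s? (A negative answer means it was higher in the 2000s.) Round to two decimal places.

Labor's share = 1 − 0.27 − 0.22 = 0.51.
The 1990s: TFP = 4.3 − 0.675 − 1.056 + 0.51 = 3.079%.
The 2000s: TFP = 2.8 − 1.701 − 0.088 − 2.142 = -1.131%.
Difference = 3.079 − (-1.131) = 4.21 pp.

4.21 percentage points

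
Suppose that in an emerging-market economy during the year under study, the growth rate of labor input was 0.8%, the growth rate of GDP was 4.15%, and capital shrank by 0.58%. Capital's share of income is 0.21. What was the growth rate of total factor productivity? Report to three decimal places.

Labor's share = 1 − 0.21 = 0.79.
Capital: 0.21 × (-0.58) = -0.1218 pp.
Labor input: 0.79 × 0.8 = 0.632 pp.
TFP growth = 4.15 − 0.5102 = 3.6398%.

3.640%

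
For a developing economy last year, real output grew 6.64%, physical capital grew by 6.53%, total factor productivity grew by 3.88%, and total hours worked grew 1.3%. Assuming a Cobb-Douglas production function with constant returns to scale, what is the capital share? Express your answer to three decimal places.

α = 0.279

gY = gA + α·gK + (1−α)·gL, so gY − gA − gL = α(gK − gL).
6.64 − 3.88 − 1.3 = α × (6.53 − 1.3).
1.46 = 5.23 α, so α = 0.27916.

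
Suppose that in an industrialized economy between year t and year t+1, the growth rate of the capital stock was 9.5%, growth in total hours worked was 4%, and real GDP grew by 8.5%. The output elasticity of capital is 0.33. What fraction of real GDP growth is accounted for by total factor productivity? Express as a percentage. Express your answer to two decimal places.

Total factor productivity accounted for 31.59% of growth.

Labor's share = 1 − 0.33 = 0.67.
The capital stock: 0.33 × 9.5 = 3.135 pp.
Total hours worked: 0.67 × 4 = 2.68 pp.
TFP growth = 8.5 − 5.815 = 2.685%.
TFP share of growth = 2.685 / 8.5 × 100 = 31.5882%.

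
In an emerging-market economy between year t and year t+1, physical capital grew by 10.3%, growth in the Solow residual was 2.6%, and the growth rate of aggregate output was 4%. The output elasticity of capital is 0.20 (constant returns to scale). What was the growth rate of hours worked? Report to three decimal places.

Labor's share = 1 − 0.2 = 0.8.
gY = gA + 0.2×10.3 + 0.8×g.
0.8×g = 4 − 2.6 − 2.06 = -0.66.
g = -0.66 / 0.8 = -0.825%.

-0.825%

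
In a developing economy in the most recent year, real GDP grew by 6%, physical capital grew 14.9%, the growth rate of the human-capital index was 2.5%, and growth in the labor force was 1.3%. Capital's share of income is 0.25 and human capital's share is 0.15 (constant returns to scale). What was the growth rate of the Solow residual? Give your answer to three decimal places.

Labor's share = 1 − 0.25 − 0.15 = 0.6.
Physical capital: 0.25 × 14.9 = 3.725 pp.
The human-capital index: 0.15 × 2.5 = 0.375 pp.
The labor force: 0.6 × 1.3 = 0.78 pp.
TFP growth = 6 − 4.88 = 1.12%.

1.120%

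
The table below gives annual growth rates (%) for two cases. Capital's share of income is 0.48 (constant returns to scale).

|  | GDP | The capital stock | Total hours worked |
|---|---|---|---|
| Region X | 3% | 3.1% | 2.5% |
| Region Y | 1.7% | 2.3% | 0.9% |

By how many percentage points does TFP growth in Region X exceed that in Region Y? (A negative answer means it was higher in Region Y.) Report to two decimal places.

0.08 percentage points

Labor's share = 1 − 0.48 = 0.52.
Region X: TFP = 3 − 1.488 − 1.3 = 0.212%.
Region Y: TFP = 1.7 − 1.104 − 0.468 = 0.128%.
Difference = 0.212 − (0.128) = 0.084 pp.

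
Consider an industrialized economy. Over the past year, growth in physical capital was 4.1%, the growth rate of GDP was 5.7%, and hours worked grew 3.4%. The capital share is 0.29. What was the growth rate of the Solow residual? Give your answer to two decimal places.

Labor's share = 1 − 0.29 = 0.71.
Physical capital: 0.29 × 4.1 = 1.189 pp.
Hours worked: 0.71 × 3.4 = 2.414 pp.
TFP growth = 5.7 − 3.603 = 2.097%.

2.10%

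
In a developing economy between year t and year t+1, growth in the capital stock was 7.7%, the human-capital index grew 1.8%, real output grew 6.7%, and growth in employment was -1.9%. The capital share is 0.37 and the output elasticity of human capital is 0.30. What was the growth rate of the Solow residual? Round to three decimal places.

The Solow residual growth was 3.938%.

Labor's share = 1 − 0.37 − 0.3 = 0.33.
The capital stock: 0.37 × 7.7 = 2.849 pp.
The human-capital index: 0.3 × 1.8 = 0.54 pp.
Employment: 0.33 × (-1.9) = -0.627 pp.
TFP growth = 6.7 − 2.762 = 3.938%.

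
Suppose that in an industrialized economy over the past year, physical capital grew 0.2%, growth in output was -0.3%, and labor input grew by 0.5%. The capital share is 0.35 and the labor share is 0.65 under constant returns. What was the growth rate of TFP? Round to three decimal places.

Labor's share = 1 − 0.35 = 0.65.
Physical capital: 0.35 × 0.2 = 0.07 pp.
Labor input: 0.65 × 0.5 = 0.325 pp.
TFP growth = -0.3 − 0.395 = -0.695%.

-0.695%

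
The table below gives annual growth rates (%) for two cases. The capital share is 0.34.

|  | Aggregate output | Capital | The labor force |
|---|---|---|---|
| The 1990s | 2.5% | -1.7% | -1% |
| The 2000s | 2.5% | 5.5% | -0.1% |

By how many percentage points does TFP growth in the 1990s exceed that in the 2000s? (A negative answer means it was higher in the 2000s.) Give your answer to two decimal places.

Labor's share = 1 − 0.34 = 0.66.
The 1990s: TFP = 2.5 + 0.578 + 0.66 = 3.738%.
The 2000s: TFP = 2.5 − 1.87 + 0.066 = 0.696%.
Difference = 3.738 − (0.696) = 3.042 pp.

3.04 percentage points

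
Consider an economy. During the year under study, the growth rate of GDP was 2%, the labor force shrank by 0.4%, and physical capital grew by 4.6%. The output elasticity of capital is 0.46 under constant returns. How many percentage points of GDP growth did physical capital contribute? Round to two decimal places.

2.12

Contribution = share × growth = 0.46 × 4.6 = 2.116 pp.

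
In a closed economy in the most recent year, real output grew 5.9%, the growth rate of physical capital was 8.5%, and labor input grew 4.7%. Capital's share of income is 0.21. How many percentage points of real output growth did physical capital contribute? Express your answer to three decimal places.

Contribution = share × growth = 0.21 × 8.5 = 1.785 pp.

1.785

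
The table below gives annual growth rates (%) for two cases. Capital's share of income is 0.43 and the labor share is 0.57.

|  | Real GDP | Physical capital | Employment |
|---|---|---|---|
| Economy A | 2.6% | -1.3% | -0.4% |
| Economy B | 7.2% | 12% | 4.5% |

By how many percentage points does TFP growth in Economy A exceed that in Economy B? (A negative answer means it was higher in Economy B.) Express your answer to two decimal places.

3.91 percentage points

Labor's share = 1 − 0.43 = 0.57.
Economy A: TFP = 2.6 + 0.559 + 0.228 = 3.387%.
Economy B: TFP = 7.2 − 5.16 − 2.565 = -0.525%.
Difference = 3.387 − (-0.525) = 3.912 pp.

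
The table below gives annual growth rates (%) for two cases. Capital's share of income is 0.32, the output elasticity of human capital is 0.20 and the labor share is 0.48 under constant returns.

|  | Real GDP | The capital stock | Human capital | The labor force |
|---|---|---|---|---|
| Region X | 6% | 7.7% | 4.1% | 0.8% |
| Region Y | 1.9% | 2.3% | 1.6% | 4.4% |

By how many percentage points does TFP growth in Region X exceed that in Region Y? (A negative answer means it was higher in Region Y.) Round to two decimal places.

3.60 percentage points

Labor's share = 1 − 0.32 − 0.2 = 0.48.
Region X: TFP = 6 − 2.464 − 0.82 − 0.384 = 2.332%.
Region Y: TFP = 1.9 − 0.736 − 0.32 − 2.112 = -1.268%.
Difference = 2.332 − (-1.268) = 3.6 pp.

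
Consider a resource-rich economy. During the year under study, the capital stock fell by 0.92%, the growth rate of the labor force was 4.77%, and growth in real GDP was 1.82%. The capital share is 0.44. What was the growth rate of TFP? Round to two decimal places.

-0.45%

Labor's share = 1 − 0.44 = 0.56.
The capital stock: 0.44 × (-0.92) = -0.4048 pp.
The labor force: 0.56 × 4.77 = 2.6712 pp.
TFP growth = 1.82 − 2.2664 = -0.4464%.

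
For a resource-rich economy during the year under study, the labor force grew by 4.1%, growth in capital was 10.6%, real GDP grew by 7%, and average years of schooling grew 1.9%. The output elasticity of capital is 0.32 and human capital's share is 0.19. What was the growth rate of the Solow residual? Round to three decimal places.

Labor's share = 1 − 0.32 − 0.19 = 0.49.
Capital: 0.32 × 10.6 = 3.392 pp.
Average years of schooling: 0.19 × 1.9 = 0.361 pp.
The labor force: 0.49 × 4.1 = 2.009 pp.
TFP growth = 7 − 5.762 = 1.238%.

1.238%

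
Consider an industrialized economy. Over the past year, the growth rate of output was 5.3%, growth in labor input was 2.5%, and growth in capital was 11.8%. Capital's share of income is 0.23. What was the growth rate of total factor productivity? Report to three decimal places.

Labor's share = 1 − 0.23 = 0.77.
Capital: 0.23 × 11.8 = 2.714 pp.
Labor input: 0.77 × 2.5 = 1.925 pp.
TFP growth = 5.3 − 4.639 = 0.661%.

0.661%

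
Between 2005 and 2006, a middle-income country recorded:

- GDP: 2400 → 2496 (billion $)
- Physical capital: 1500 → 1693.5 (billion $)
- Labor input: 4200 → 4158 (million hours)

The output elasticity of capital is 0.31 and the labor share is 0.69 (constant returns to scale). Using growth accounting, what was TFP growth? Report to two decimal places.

0.69%

GDP growth = (2496 − 2400) / 2400 = 4%.
Physical capital growth = (1693.5 − 1500) / 1500 = 12.9%.
Labor input growth = (4158 − 4200) / 4200 = -1%.
Labor's share = 1 − 0.31 = 0.69.
Physical capital: 0.31 × 12.9 = 3.999 pp.
Labor input: 0.69 × (-1) = -0.69 pp.
TFP growth = 4 − 3.309 = 0.691%.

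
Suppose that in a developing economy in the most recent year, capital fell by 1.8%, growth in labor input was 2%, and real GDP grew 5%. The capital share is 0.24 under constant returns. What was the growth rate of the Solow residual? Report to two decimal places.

3.91%

Labor's share = 1 − 0.24 = 0.76.
Capital: 0.24 × (-1.8) = -0.432 pp.
Labor input: 0.76 × 2 = 1.52 pp.
TFP growth = 5 − 1.088 = 3.912%.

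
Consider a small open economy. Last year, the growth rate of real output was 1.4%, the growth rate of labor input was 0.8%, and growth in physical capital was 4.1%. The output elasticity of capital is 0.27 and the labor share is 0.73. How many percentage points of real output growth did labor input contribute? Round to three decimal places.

Labor's share = 1 − 0.27 = 0.73.
Contribution = share × growth = 0.73 × 0.8 = 0.584 pp.

0.584 percentage points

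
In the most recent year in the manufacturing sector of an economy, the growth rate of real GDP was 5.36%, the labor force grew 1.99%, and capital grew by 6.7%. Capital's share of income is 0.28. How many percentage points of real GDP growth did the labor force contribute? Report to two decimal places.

Labor's share = 1 − 0.28 = 0.72.
Contribution = share × growth = 0.72 × 1.99 = 1.4328 pp.

1.43 percentage points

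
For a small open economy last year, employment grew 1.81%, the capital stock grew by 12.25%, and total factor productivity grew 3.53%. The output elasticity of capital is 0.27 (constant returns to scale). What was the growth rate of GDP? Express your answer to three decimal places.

Labor's share = 1 − 0.27 = 0.73.
The capital stock: 0.27 × 12.25 = 3.3075 pp.
Employment: 0.73 × 1.81 = 1.3213 pp.
Output growth = 3.53 + 4.6288 = 8.1588%.

8.159%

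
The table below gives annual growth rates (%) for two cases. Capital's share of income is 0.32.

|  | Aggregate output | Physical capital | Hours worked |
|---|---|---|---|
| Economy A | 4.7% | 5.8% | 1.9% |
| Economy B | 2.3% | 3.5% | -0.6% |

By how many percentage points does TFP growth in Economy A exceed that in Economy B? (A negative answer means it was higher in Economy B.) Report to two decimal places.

Labor's share = 1 − 0.32 = 0.68.
Economy A: TFP = 4.7 − 1.856 − 1.292 = 1.552%.
Economy B: TFP = 2.3 − 1.12 + 0.408 = 1.588%.
Difference = 1.552 − (1.588) = -0.036 pp.

-0.04 percentage points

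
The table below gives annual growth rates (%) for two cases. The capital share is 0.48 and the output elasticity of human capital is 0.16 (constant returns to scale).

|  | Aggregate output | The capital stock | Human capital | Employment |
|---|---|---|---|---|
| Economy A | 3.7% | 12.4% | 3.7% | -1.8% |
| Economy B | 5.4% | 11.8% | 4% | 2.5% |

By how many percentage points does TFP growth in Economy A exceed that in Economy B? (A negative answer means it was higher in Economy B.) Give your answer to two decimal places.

-0.39 percentage points

Labor's share = 1 − 0.48 − 0.16 = 0.36.
Economy A: TFP = 3.7 − 5.952 − 0.592 + 0.648 = -2.196%.
Economy B: TFP = 5.4 − 5.664 − 0.64 − 0.9 = -1.804%.
Difference = -2.196 − (-1.804) = -0.392 pp.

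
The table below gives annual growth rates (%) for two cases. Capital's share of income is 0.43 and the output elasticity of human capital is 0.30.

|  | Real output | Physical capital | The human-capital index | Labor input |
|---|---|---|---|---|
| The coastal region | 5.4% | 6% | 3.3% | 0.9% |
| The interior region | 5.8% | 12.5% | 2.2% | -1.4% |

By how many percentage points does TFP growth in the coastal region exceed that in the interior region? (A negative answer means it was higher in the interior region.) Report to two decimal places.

1.44 percentage points

Labor's share = 1 − 0.43 − 0.3 = 0.27.
The coastal region: TFP = 5.4 − 2.58 − 0.99 − 0.243 = 1.587%.
The interior region: TFP = 5.8 − 5.375 − 0.66 + 0.378 = 0.143%.
Difference = 1.587 − (0.143) = 1.444 pp.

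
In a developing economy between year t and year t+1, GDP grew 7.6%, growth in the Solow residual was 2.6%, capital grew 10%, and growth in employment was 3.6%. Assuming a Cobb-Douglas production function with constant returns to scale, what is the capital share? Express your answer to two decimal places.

gY = gA + α·gK + (1−α)·gL, so gY − gA − gL = α(gK − gL).
7.6 − 2.6 − 3.6 = α × (10 − 3.6).
1.4 = 6.4 α, so α = 0.2188.

The capital share is 0.22.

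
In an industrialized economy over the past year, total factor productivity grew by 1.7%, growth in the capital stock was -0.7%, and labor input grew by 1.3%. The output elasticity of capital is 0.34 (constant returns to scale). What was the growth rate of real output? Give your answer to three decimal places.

Labor's share = 1 − 0.34 = 0.66.
The capital stock: 0.34 × (-0.7) = -0.238 pp.
Labor input: 0.66 × 1.3 = 0.858 pp.
Output growth = 1.7 + 0.62 = 2.32%.

Real output grew 2.320%.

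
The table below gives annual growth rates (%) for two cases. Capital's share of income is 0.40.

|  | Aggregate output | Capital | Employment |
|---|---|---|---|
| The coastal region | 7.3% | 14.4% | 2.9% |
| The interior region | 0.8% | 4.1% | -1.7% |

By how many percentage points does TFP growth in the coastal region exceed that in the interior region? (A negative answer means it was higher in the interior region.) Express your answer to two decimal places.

Labor's share = 1 − 0.4 = 0.6.
The coastal region: TFP = 7.3 − 5.76 − 1.74 = -0.2%.
The interior region: TFP = 0.8 − 1.64 + 1.02 = 0.18%.
Difference = -0.2 − (0.18) = -0.38 pp.

-0.38 percentage points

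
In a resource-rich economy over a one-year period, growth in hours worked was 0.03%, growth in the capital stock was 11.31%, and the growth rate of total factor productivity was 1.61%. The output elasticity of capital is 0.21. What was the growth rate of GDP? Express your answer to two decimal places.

Labor's share = 1 − 0.21 = 0.79.
The capital stock: 0.21 × 11.31 = 2.3751 pp.
Hours worked: 0.79 × 0.03 = 0.0237 pp.
Output growth = 1.61 + 2.3988 = 4.0088%.

4.01%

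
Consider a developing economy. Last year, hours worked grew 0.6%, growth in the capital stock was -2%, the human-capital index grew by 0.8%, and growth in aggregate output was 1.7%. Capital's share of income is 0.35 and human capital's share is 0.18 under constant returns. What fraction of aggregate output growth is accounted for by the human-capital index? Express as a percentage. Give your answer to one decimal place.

8.5%

The human-capital index contributed 0.18 × 0.8 = 0.144 pp.
Share of growth = 0.144 / 1.7 × 100 = 8.471%.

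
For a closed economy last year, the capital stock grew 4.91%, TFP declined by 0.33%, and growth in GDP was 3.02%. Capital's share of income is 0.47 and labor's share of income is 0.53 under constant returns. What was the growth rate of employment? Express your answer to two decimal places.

Labor's share = 1 − 0.47 = 0.53.
gY = gA + 0.47×4.91 + 0.53×g.
0.53×g = 3.02 + 0.33 − 2.3077 = 1.0423.
g = 1.0423 / 0.53 = 1.9666%.

Employment grew 1.97%.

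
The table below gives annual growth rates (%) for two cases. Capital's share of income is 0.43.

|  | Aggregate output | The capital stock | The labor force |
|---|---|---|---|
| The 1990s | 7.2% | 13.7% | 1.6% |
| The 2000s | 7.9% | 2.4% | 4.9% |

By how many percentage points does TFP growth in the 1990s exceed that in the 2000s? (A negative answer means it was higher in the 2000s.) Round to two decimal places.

-3.68 percentage points

Labor's share = 1 − 0.43 = 0.57.
The 1990s: TFP = 7.2 − 5.891 − 0.912 = 0.397%.
The 2000s: TFP = 7.9 − 1.032 − 2.793 = 4.075%.
Difference = 0.397 − (4.075) = -3.678 pp.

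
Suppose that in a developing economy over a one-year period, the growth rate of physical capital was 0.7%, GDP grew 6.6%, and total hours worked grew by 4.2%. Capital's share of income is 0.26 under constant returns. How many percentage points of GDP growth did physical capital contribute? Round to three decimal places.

Contribution = share × growth = 0.26 × 0.7 = 0.182 pp.

0.182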